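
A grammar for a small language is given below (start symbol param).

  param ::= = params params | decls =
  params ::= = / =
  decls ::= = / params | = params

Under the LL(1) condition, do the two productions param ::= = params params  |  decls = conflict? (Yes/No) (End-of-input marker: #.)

Yes

FIRST(= params params) = { = } and FIRST(decls =) = { = }.
Both contain =, so the two alternatives are not disjoint — LL(1) conflict.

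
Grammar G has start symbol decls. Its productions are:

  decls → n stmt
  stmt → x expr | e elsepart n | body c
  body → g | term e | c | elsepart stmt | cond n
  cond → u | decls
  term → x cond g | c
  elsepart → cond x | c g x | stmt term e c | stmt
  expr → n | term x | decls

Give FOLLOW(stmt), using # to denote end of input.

In decls → n stmt: stmt is at the end, add FOLLOW(decls) = { #, c, e, g, n, u, x }.
In body → elsepart stmt: stmt is at the end, add FOLLOW(body) = { c }.
In elsepart → stmt term e c: add FIRST(term e c) = { c, x }.
In elsepart → stmt: stmt is at the end, add FOLLOW(elsepart) = { c, e, g, n, u, x }.
Union: FOLLOW(stmt) = { #, c, e, g, n, u, x }.

{ #, c, e, g, n, u, x }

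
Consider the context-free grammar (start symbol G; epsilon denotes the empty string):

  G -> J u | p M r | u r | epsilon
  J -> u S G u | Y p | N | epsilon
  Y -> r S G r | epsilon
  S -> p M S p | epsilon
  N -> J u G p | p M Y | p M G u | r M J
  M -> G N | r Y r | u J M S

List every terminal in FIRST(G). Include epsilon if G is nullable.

From G -> J u: J nullable, take FIRST(J) ∪ {u} = { p, r, u }.
G -> p M r contributes {p}.
G -> u r contributes {u}.
G -> epsilon contributes epsilon.
Union: FIRST(G) = { p, r, u, epsilon }.

{ p, r, u, epsilon }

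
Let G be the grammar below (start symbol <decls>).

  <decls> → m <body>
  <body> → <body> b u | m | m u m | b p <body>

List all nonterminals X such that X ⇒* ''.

No nonterminal has an empty production or an RHS whose symbols are all nullable.

{ } (none)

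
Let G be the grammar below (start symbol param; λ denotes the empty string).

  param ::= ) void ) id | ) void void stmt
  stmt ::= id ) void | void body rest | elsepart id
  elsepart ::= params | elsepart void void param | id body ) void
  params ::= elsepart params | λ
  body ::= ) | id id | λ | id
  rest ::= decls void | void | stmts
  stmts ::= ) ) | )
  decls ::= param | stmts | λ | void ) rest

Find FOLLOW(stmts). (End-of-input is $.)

In rest ::= stmts: stmts is at the end, add FOLLOW(rest) = { $, id, void }.
In decls ::= stmts: stmts is at the end, add FOLLOW(decls) = { void }.
Union: FOLLOW(stmts) = { $, id, void }.

{ $, id, void }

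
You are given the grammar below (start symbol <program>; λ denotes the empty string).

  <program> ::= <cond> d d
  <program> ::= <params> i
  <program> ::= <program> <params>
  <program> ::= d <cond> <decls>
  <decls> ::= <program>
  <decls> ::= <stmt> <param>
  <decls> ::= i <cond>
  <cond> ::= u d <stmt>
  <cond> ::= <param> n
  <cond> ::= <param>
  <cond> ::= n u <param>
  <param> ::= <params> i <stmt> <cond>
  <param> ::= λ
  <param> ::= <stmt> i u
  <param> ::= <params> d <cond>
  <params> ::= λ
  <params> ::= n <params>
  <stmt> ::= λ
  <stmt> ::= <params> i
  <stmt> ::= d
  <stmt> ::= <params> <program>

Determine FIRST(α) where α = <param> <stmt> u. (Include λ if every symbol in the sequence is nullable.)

{ d, i, n, u }

Add FIRST(<param>)\{λ} = { d, i, n, u }; <param> is nullable, continue.
Add FIRST(<stmt>)\{λ} = { d, i, n, u }; <stmt> is nullable, continue.
u is a terminal; add {u} and stop.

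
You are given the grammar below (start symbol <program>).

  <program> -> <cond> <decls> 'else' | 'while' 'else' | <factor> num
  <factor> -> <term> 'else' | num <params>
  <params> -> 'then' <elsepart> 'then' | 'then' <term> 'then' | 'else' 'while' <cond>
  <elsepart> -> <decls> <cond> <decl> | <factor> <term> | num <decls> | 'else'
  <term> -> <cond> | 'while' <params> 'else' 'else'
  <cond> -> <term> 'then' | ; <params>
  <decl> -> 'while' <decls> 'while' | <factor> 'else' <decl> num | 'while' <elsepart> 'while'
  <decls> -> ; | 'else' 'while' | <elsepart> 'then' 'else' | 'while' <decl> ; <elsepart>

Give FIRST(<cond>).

{ 'while', ; }

From <cond> -> <term> 'then': add FIRST(<term>) = { 'while', ; }.
<cond> -> ; <params> contributes {;}.
Union: FIRST(<cond>) = { 'while', ; }.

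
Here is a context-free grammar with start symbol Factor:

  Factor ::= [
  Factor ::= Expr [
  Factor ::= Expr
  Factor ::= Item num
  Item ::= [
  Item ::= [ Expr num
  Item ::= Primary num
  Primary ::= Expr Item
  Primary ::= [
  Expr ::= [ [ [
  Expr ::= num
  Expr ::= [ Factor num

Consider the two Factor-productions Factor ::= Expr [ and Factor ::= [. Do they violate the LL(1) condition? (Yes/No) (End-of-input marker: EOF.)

Yes

FIRST(Expr [) = { [, num } and FIRST([) = { [ }.
Both contain [, so the two alternatives are not disjoint — LL(1) conflict.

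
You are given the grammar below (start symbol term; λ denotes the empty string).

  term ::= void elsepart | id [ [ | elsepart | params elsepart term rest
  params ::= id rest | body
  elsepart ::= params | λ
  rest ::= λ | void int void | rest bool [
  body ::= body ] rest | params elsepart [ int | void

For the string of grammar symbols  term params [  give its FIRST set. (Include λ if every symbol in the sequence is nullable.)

{ id, void }

Add FIRST(term)\{λ} = { id, void }; term is nullable, continue.
Add FIRST(params) = { id, void }; params is not nullable, stop.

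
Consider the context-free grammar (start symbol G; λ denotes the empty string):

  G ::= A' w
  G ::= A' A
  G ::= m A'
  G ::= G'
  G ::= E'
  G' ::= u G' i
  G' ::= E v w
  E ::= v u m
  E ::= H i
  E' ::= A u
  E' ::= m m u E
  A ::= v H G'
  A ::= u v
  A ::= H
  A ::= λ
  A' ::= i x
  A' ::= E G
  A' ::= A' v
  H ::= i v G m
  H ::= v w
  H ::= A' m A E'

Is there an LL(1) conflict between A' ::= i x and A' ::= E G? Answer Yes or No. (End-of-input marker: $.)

FIRST(i x) = { i } and FIRST(E G) = { i, v }.
Both contain i, so the two alternatives are not disjoint — LL(1) conflict.

Yes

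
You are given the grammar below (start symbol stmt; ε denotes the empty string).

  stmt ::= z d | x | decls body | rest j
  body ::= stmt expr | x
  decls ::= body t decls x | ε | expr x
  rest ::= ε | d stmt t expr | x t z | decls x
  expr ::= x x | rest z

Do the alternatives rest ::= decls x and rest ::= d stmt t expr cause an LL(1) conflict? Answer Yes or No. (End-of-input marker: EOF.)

Yes

FIRST(decls x) = { d, j, x, z } and FIRST(d stmt t expr) = { d }.
Both contain d, so the two alternatives are not disjoint — LL(1) conflict.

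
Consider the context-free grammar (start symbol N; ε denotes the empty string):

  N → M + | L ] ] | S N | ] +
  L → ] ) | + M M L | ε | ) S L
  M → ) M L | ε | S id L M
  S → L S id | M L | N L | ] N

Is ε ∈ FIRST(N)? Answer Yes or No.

Nullable nonterminals: L, M, S.
No production of N has an RHS whose symbols are all nullable, so N is not nullable.

No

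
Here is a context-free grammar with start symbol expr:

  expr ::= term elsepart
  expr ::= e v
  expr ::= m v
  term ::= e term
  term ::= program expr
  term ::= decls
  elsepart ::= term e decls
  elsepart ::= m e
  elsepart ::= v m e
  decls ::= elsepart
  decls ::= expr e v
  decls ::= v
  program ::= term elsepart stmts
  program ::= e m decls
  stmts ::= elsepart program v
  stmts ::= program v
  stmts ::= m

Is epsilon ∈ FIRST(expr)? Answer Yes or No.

No nonterminal in this grammar is nullable.
No production of expr has an RHS whose symbols are all nullable, so expr is not nullable.

No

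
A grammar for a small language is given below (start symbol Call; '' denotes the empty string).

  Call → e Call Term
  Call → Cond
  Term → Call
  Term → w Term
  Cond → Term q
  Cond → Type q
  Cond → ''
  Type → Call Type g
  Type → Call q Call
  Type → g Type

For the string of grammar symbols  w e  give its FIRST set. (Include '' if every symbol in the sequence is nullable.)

w is a terminal; add {w} and stop.

{ w }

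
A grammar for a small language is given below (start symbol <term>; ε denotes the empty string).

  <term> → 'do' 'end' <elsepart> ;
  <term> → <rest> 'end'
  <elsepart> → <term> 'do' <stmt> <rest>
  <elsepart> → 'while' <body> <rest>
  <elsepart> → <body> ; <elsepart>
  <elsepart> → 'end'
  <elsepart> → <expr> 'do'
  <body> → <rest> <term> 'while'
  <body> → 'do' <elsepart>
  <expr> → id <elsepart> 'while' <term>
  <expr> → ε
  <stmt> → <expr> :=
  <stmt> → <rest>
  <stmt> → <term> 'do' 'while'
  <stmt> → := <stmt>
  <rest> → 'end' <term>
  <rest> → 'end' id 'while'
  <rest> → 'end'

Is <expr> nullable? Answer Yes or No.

Yes

<expr> has an ε-production, so <expr> ⇒ ε.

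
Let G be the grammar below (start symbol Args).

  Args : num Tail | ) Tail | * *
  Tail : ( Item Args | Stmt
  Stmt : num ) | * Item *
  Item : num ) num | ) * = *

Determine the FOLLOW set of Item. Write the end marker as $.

In Tail : ( Item Args: add FIRST(Args) = { ), *, num }.
In Stmt : * Item *: add FIRST(*) = { * }.
Union: FOLLOW(Item) = { ), *, num }.

{ ), *, num }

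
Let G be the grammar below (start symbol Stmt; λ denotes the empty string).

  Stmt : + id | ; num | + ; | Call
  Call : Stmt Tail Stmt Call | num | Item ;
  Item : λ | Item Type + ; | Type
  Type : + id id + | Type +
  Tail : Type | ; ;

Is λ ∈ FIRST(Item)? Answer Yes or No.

Item has an λ-production, so Item ⇒ λ.

Yes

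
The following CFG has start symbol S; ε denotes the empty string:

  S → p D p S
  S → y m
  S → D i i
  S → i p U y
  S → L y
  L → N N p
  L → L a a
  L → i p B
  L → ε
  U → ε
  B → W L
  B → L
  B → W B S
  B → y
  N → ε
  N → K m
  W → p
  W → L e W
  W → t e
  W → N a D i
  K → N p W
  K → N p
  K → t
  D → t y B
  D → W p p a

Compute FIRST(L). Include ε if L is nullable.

{ a, i, p, t, ε }

From L → N N p: N, N nullable, take FIRST(N) ∪ FIRST(N) ∪ {p} = { p, t }.
From L → L a a: L nullable, take FIRST(L) ∪ {a} = { a, i, p, t }.
L → i p B contributes {i}.
L → ε contributes ε.
Union: FIRST(L) = { a, i, p, t, ε }.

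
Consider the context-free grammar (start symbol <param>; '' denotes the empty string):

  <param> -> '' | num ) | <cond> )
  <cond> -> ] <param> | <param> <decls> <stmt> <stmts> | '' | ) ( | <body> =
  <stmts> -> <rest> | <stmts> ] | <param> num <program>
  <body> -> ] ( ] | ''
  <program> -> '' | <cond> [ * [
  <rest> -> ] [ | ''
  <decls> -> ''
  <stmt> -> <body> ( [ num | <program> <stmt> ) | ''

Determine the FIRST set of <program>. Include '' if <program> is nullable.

<program> -> '' contributes ''.
From <program> -> <cond> [ * [: <cond> nullable, take FIRST(<cond>) ∪ {[} = { (, ), =, [, ], num }.
Union: FIRST(<program>) = { (, ), =, [, ], num, '' }.

{ (, ), =, [, ], num, '' }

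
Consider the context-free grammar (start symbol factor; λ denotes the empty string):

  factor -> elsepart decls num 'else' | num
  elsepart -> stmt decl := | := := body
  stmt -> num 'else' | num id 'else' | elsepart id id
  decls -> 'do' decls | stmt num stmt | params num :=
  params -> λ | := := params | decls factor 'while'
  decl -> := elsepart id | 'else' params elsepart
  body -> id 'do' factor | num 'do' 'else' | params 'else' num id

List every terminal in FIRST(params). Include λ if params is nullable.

params -> λ contributes λ.
params -> := := params contributes {:=}.
From params -> decls factor 'while': add FIRST(decls) = { 'do', :=, num }.
Union: FIRST(params) = { 'do', :=, num, λ }.

{ 'do', :=, num, λ }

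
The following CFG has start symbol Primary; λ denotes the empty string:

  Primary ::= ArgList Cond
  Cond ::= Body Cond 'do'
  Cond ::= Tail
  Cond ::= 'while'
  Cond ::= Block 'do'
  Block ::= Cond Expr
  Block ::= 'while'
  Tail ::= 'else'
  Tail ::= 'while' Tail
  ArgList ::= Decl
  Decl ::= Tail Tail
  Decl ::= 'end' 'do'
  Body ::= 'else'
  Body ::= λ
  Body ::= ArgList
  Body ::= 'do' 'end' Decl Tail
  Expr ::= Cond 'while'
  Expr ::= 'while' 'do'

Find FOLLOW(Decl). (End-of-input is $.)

In ArgList ::= Decl: Decl is at the end, add FOLLOW(ArgList) = { 'do', 'else', 'end', 'while' }.
In Body ::= 'do' 'end' Decl Tail: add FIRST(Tail) = { 'else', 'while' }.
Union: FOLLOW(Decl) = { 'do', 'else', 'end', 'while' }.

{ 'do', 'else', 'end', 'while' }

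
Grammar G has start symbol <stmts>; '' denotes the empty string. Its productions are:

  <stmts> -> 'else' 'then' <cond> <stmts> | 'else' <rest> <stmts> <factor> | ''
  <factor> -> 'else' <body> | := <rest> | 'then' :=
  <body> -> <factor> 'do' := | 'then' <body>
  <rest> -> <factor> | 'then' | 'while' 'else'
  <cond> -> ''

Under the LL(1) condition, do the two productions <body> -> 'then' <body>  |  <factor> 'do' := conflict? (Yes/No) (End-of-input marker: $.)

FIRST('then' <body>) = { 'then' } and FIRST(<factor> 'do' :=) = { 'else', 'then', := }.
Both contain 'then', so the two alternatives are not disjoint — LL(1) conflict.

Yes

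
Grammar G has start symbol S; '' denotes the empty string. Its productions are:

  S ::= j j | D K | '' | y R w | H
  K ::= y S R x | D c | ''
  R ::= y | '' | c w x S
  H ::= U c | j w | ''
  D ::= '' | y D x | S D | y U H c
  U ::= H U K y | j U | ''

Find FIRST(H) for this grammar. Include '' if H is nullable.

{ c, j, y, '' }

From H ::= U c: U nullable, take FIRST(U) ∪ {c} = { c, j, y }.
H ::= j w contributes {j}.
H ::= '' contributes ''.
Union: FIRST(H) = { c, j, y, '' }.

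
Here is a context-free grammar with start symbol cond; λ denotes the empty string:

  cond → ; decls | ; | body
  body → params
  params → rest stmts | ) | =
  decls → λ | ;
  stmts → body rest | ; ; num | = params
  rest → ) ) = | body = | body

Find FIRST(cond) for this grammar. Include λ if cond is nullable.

cond → ; decls contributes {;}.
cond → ; contributes {;}.
From cond → body: add FIRST(body) = { ), = }.
Union: FIRST(cond) = { ), ;, = }.

{ ), ;, = }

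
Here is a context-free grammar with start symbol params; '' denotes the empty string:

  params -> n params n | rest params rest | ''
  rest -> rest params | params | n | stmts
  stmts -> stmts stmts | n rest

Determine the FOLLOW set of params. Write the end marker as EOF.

{ EOF, n }

params is the start symbol, so EOF ∈ FOLLOW(params).
In params -> n params n: add FIRST(n) = { n }.
In params -> rest params rest: add FIRST(rest)\{''} = { n }.
  Since rest is nullable, also add FOLLOW(params) = { EOF, n }.
In rest -> rest params: params is at the end, add FOLLOW(rest) = { EOF, n }.
In rest -> params: params is at the end, add FOLLOW(rest) = { EOF, n }.
Union: FOLLOW(params) = { EOF, n }.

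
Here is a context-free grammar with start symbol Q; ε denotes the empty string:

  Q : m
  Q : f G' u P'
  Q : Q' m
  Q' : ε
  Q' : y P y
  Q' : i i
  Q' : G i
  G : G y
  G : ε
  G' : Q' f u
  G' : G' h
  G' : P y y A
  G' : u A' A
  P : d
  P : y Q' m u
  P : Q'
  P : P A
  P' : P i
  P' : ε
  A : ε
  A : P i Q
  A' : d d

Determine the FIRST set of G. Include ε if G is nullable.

From G : G y: G nullable, take FIRST(G) ∪ {y} = { y }.
G : ε contributes ε.
Union: FIRST(G) = { y, ε }.

{ y, ε }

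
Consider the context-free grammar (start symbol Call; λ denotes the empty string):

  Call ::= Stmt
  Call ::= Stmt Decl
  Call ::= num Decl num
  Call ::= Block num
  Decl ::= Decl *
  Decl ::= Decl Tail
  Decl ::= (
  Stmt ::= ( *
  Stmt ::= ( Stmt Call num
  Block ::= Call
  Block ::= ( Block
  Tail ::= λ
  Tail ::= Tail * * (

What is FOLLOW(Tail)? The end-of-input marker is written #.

In Decl ::= Decl Tail: Tail is at the end, add FOLLOW(Decl) = { #, *, num }.
In Tail ::= Tail * * (: add FIRST(* * () = { * }.
Union: FOLLOW(Tail) = { #, *, num }.

{ #, *, num }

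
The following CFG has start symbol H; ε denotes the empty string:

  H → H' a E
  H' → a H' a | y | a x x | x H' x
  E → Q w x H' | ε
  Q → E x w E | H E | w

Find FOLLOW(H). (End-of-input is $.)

{ $, a, w, x, y }

H is the start symbol, so $ ∈ FOLLOW(H).
In Q → H E: add FIRST(E)\{ε} = { a, w, x, y }.
  Since E is nullable, also add FOLLOW(Q) = { w }.
Union: FOLLOW(H) = { $, a, w, x, y }.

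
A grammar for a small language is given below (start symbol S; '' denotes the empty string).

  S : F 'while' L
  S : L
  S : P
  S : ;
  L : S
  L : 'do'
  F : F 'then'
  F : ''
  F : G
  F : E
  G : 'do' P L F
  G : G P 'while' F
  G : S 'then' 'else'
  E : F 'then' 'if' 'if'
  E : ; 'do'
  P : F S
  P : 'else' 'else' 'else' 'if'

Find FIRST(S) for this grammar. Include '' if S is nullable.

{ 'do', 'else', 'then', 'while', ; }

From S : F 'while' L: F nullable, take FIRST(F) ∪ {'while'} = { 'do', 'else', 'then', 'while', ; }.
From S : L: add FIRST(L) = { 'do', 'else', 'then', 'while', ; }.
From S : P: add FIRST(P) = { 'do', 'else', 'then', 'while', ; }.
S : ; contributes {;}.
Union: FIRST(S) = { 'do', 'else', 'then', 'while', ; }.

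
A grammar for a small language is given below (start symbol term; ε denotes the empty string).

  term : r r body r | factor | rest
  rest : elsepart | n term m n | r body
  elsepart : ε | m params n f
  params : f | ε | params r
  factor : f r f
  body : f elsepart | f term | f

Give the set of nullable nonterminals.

Directly nullable (have an ε-production): elsepart, params.
rest : elsepart with every symbol nullable, so rest is nullable.
term : rest with every symbol nullable, so term is nullable.
No other nonterminal has a production whose RHS symbols are all nullable.

{ elsepart, params, rest, term }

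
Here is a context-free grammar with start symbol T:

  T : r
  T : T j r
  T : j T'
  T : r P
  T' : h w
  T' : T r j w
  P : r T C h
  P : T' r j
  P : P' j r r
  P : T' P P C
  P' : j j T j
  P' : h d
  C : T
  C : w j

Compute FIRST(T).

{ j, r }

T : r contributes {r}.
From T : T j r: add FIRST(T) = { j, r }.
T : j T' contributes {j}.
T : r P contributes {r}.
Union: FIRST(T) = { j, r }.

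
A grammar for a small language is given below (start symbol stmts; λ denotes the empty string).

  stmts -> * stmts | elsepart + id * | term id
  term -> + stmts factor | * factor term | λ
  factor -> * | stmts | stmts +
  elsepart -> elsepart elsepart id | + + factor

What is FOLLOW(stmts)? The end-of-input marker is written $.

stmts is the start symbol, so $ ∈ FOLLOW(stmts).
In stmts -> * stmts: stmts is at the end, add FOLLOW(stmts) = { $, *, +, id }.
In term -> + stmts factor: add FIRST(factor) = { *, +, id }.
In factor -> stmts: stmts is at the end, add FOLLOW(factor) = { *, +, id }.
In factor -> stmts +: add FIRST(+) = { + }.
Union: FOLLOW(stmts) = { $, *, +, id }.

{ $, *, +, id }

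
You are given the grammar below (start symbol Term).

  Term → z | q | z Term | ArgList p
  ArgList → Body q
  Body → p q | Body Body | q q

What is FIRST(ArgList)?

{ p, q }

From ArgList → Body q: add FIRST(Body) = { p, q }.
Union: FIRST(ArgList) = { p, q }.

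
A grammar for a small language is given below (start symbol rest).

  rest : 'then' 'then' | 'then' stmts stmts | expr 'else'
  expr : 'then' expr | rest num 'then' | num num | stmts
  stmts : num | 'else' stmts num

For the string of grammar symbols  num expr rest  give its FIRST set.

num is a terminal; add {num} and stop.

{ num }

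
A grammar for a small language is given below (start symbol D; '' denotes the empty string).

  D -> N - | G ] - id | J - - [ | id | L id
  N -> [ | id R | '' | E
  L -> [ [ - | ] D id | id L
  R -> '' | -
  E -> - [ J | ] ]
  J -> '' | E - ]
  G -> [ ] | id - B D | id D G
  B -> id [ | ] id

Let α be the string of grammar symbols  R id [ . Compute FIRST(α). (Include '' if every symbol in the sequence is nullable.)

Add FIRST(R)\{''} = { - }; R is nullable, continue.
id is a terminal; add {id} and stop.

{ -, id }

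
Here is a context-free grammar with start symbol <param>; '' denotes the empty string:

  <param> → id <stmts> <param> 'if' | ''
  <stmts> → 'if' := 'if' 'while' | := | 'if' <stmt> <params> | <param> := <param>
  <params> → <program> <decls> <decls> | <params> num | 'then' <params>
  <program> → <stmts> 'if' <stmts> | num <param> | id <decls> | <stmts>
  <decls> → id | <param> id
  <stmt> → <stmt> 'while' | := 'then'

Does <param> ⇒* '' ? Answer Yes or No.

<param> has an ''-production, so <param> ⇒ ''.

Yes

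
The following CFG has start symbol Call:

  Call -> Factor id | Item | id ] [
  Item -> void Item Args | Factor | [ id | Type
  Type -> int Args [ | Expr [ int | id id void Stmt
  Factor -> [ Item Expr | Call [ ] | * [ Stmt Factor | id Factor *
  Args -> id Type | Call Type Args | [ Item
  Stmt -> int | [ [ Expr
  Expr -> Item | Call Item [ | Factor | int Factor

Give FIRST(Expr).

From Expr -> Item: add FIRST(Item) = { *, [, id, int, void }.
From Expr -> Call Item [: add FIRST(Call) = { *, [, id, int, void }.
From Expr -> Factor: add FIRST(Factor) = { *, [, id, int, void }.
Expr -> int Factor contributes {int}.
Union: FIRST(Expr) = { *, [, id, int, void }.

{ *, [, id, int, void }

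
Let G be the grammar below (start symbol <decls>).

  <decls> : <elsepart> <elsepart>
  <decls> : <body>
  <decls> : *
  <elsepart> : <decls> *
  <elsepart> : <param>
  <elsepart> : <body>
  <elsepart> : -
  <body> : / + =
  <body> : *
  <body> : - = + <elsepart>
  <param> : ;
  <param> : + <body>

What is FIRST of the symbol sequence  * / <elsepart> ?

* is a terminal; add {*} and stop.

{ * }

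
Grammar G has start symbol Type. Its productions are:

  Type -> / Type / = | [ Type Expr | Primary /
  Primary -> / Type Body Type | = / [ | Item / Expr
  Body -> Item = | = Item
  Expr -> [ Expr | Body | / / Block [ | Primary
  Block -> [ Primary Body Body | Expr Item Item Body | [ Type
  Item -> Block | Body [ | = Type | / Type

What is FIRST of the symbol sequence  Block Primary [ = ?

Add FIRST(Block) = { /, =, [ }; Block is not nullable, stop.

{ /, =, [ }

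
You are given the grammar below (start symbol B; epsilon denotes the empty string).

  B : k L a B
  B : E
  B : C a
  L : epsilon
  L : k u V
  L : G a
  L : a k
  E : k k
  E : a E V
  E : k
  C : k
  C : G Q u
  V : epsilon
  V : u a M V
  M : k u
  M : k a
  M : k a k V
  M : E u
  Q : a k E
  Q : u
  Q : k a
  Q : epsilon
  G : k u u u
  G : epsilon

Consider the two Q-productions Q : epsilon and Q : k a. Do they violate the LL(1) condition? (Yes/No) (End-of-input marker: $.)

No

FIRST(epsilon) = { epsilon } and FIRST(k a) = { k }.
The first is nullable but FOLLOW(Q) = { u } is disjoint from FIRST of the second.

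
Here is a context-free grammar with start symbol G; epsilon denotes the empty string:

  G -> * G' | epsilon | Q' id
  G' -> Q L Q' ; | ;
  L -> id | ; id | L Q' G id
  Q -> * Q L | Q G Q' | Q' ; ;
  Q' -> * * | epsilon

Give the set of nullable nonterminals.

{ G, Q' }

Directly nullable (have an epsilon-production): G, Q'.
No other nonterminal has a production whose RHS symbols are all nullable.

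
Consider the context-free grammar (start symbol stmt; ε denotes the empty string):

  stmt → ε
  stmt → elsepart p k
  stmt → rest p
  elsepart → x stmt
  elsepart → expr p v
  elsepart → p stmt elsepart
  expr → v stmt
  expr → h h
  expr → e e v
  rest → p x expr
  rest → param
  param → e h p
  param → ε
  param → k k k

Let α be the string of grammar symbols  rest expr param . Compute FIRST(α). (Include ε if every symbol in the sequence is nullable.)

Add FIRST(rest)\{ε} = { e, k, p }; rest is nullable, continue.
Add FIRST(expr) = { e, h, v }; expr is not nullable, stop.

{ e, h, k, p, v }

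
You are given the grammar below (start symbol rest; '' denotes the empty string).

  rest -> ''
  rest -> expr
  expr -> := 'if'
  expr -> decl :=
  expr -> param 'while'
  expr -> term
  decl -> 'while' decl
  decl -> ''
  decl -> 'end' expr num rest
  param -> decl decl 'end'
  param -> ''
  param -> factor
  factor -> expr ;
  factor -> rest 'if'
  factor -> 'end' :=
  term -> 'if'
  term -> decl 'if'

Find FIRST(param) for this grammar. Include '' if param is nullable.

From param -> decl decl 'end': decl, decl nullable, take FIRST(decl) ∪ FIRST(decl) ∪ {'end'} = { 'end', 'while' }.
param -> '' contributes ''.
From param -> factor: add FIRST(factor) = { 'end', 'if', 'while', := }.
Union: FIRST(param) = { 'end', 'if', 'while', :=, '' }.

{ 'end', 'if', 'while', :=, '' }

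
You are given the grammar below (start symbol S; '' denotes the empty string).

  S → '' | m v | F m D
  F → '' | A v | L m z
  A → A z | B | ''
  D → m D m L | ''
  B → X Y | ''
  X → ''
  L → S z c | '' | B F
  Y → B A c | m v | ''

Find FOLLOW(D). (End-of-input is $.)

In S → F m D: D is at the end, add FOLLOW(S) = { $, z }.
In D → m D m L: add FIRST(m L) = { m }.
Union: FOLLOW(D) = { $, m, z }.

{ $, m, z }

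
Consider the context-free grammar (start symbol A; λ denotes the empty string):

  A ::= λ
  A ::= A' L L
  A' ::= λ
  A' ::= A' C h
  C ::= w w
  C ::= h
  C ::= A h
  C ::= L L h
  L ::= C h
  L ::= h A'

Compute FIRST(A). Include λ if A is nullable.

{ h, w, λ }

A ::= λ contributes λ.
From A ::= A' L L: A' nullable, take FIRST(A') ∪ FIRST(L) = { h, w }.
Union: FIRST(A) = { h, w, λ }.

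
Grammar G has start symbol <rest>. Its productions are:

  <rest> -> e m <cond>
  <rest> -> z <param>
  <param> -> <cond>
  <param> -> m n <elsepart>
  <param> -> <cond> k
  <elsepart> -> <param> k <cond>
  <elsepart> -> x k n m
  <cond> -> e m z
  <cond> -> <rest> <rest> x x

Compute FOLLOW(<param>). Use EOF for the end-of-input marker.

{ EOF, e, k, x, z }

In <rest> -> z <param>: <param> is at the end, add FOLLOW(<rest>) = { EOF, e, x, z }.
In <elsepart> -> <param> k <cond>: add FIRST(k <cond>) = { k }.
Union: FOLLOW(<param>) = { EOF, e, k, x, z }.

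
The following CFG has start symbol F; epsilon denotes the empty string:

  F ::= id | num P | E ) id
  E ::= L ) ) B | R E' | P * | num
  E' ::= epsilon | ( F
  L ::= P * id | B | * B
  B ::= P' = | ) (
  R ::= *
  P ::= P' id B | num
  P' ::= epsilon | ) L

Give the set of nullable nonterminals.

Directly nullable (have an epsilon-production): E', P'.
No other nonterminal has a production whose RHS symbols are all nullable.

{ E', P' }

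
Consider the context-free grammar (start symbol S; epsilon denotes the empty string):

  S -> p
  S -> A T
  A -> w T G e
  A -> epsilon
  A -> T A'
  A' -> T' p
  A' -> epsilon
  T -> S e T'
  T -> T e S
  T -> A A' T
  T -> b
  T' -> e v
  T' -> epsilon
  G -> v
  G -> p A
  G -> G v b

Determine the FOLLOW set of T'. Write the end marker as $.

In A' -> T' p: add FIRST(p) = { p }.
In T -> S e T': T' is at the end, add FOLLOW(T) = { $, b, e, p, v, w }.
Union: FOLLOW(T') = { $, b, e, p, v, w }.

{ $, b, e, p, v, w }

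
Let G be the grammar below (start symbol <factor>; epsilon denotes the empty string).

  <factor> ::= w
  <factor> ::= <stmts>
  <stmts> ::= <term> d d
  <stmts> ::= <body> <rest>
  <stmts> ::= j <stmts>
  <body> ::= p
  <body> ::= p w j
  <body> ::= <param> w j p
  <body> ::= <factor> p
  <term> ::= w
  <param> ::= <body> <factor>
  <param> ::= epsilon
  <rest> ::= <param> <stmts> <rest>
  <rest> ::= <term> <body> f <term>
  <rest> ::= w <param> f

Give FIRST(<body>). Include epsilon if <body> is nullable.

<body> ::= p contributes {p}.
<body> ::= p w j contributes {p}.
From <body> ::= <param> w j p: <param> nullable, take FIRST(<param>) ∪ {w} = { j, p, w }.
From <body> ::= <factor> p: add FIRST(<factor>) = { j, p, w }.
Union: FIRST(<body>) = { j, p, w }.

{ j, p, w }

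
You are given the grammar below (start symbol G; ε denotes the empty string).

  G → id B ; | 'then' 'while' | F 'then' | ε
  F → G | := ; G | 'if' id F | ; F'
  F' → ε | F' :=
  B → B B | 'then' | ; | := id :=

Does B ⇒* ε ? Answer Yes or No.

No

Nullable nonterminals: F, F', G.
No production of B has an RHS whose symbols are all nullable, so B is not nullable.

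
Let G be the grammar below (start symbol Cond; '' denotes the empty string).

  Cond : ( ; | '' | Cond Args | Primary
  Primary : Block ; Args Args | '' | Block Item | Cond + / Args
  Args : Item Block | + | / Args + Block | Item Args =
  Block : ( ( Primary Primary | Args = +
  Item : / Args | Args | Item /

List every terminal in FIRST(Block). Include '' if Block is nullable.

Block : ( ( Primary Primary contributes {(}.
From Block : Args = +: add FIRST(Args) = { +, / }.
Union: FIRST(Block) = { (, +, / }.

{ (, +, / }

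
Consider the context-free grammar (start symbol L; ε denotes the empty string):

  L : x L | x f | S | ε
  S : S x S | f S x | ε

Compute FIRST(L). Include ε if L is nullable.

{ f, x, ε }

L : x L contributes {x}.
L : x f contributes {x}.
From L : S: add FIRST(S) = { f, x, ε } (including ε since S is nullable).
L : ε contributes ε.
Union: FIRST(L) = { f, x, ε }.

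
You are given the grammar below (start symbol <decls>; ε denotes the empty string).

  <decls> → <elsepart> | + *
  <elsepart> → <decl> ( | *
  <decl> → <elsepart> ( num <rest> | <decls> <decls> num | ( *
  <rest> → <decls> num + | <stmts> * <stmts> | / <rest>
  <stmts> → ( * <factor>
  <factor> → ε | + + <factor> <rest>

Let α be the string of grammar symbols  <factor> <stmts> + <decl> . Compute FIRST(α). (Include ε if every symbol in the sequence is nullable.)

{ (, + }

Add FIRST(<factor>)\{ε} = { + }; <factor> is nullable, continue.
Add FIRST(<stmts>) = { ( }; <stmts> is not nullable, stop.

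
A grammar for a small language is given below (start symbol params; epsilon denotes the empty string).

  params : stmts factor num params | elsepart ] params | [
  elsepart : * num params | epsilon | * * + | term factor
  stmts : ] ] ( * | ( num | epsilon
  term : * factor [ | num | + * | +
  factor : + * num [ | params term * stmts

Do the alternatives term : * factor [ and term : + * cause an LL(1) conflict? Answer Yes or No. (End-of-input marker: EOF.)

FIRST(* factor [) = { * } and FIRST(+ *) = { + }.
The FIRST sets are disjoint and neither alternative is nullable — no conflict.

No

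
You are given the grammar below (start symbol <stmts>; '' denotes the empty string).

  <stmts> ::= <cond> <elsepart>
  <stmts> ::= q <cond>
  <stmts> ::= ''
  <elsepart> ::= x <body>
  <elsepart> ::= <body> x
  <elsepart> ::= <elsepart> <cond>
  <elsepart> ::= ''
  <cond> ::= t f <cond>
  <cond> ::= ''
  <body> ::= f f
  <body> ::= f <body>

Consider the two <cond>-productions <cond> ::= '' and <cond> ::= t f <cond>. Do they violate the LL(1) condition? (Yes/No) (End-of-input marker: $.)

FIRST('') = { '' } and FIRST(t f <cond>) = { t }.
The first alternative is nullable and FOLLOW(<cond>) = { $, f, t, x } shares t with FIRST of the second — conflict.

Yes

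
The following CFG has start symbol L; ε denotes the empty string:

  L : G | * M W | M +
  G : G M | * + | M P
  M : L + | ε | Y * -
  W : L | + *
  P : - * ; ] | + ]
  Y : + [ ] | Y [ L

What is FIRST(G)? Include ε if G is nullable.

From G : G M: add FIRST(G) = { *, +, - }.
G : * + contributes {*}.
From G : M P: M nullable, take FIRST(M) ∪ FIRST(P) = { *, +, - }.
Union: FIRST(G) = { *, +, - }.

{ *, +, - }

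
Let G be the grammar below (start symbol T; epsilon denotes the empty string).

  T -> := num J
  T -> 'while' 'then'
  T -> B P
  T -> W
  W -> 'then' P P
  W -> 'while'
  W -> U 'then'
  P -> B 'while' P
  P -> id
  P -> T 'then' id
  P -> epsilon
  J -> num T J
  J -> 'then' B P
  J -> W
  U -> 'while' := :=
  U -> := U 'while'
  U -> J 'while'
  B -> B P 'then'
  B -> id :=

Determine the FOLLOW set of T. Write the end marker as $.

{ $, 'then', 'while', :=, num }

T is the start symbol, so $ ∈ FOLLOW(T).
In P -> T 'then' id: add FIRST('then' id) = { 'then' }.
In J -> num T J: add FIRST(J) = { 'then', 'while', :=, num }.
Union: FOLLOW(T) = { $, 'then', 'while', :=, num }.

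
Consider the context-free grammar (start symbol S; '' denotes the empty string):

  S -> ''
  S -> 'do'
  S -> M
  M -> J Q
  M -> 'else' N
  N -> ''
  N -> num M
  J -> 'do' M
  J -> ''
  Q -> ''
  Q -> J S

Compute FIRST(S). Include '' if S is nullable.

S -> '' contributes ''.
S -> 'do' contributes {'do'}.
From S -> M: add FIRST(M) = { 'do', 'else', '' } (including '' since M is nullable).
Union: FIRST(S) = { 'do', 'else', '' }.

{ 'do', 'else', '' }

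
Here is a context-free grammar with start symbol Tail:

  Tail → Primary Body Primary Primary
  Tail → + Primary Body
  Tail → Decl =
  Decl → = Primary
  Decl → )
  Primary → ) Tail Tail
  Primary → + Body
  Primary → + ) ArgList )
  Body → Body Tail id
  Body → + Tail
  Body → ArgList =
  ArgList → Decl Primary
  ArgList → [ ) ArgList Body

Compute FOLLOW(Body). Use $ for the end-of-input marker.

In Tail → Primary Body Primary Primary: add FIRST(Primary Primary) = { ), + }.
In Tail → + Primary Body: Body is at the end, add FOLLOW(Tail) = { $, ), +, =, [, id }.
In Primary → + Body: Body is at the end, add FOLLOW(Primary) = { $, ), +, =, [, id }.
In Body → Body Tail id: add FIRST(Tail id) = { ), +, = }.
In ArgList → [ ) ArgList Body: Body is at the end, add FOLLOW(ArgList) = { ), +, =, [ }.
Union: FOLLOW(Body) = { $, ), +, =, [, id }.

{ $, ), +, =, [, id }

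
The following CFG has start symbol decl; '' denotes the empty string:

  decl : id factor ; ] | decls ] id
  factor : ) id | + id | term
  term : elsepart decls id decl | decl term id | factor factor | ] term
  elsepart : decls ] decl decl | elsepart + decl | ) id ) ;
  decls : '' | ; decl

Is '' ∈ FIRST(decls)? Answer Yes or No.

decls has an ''-production, so decls ⇒ ''.

Yes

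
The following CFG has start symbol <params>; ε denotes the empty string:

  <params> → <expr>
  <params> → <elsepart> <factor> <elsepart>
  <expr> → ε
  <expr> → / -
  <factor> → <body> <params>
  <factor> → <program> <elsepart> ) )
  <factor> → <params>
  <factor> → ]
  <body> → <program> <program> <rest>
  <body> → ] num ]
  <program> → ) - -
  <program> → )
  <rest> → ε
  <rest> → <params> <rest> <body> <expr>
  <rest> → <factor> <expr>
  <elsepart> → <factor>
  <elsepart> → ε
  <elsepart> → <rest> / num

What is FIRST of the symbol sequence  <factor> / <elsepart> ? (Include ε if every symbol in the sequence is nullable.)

Add FIRST(<factor>)\{ε} = { ), /, ] }; <factor> is nullable, continue.
/ is a terminal; add {/} and stop.

{ ), /, ] }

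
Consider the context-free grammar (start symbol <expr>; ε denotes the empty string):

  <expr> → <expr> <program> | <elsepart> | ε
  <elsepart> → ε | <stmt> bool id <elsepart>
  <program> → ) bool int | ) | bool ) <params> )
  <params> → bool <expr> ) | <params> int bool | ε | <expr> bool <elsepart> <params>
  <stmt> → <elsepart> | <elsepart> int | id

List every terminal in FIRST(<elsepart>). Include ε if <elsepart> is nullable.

<elsepart> → ε contributes ε.
From <elsepart> → <stmt> bool id <elsepart>: <stmt> nullable, take FIRST(<stmt>) ∪ {bool} = { bool, id, int }.
Union: FIRST(<elsepart>) = { bool, id, int, ε }.

{ bool, id, int, ε }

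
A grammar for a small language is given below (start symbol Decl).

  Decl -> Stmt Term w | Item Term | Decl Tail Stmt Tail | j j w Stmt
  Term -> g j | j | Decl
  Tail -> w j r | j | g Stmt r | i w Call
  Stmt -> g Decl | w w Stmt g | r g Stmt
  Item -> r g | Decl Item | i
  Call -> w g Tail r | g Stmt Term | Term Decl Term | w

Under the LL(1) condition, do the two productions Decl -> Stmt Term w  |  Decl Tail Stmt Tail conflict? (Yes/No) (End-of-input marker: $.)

Yes

FIRST(Stmt Term w) = { g, r, w } and FIRST(Decl Tail Stmt Tail) = { g, i, j, r, w }.
Both contain g, so the two alternatives are not disjoint — LL(1) conflict.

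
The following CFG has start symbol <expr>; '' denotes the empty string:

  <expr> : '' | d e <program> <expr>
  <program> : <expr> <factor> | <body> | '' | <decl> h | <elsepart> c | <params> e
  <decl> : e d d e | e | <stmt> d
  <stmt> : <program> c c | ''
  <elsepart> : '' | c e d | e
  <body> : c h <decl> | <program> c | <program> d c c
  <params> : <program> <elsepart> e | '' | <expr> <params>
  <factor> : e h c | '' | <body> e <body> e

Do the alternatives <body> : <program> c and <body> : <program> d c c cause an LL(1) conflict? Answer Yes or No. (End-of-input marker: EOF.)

Yes

FIRST(<program> c) = { c, d, e } and FIRST(<program> d c c) = { c, d, e }.
Both contain c, so the two alternatives are not disjoint — LL(1) conflict.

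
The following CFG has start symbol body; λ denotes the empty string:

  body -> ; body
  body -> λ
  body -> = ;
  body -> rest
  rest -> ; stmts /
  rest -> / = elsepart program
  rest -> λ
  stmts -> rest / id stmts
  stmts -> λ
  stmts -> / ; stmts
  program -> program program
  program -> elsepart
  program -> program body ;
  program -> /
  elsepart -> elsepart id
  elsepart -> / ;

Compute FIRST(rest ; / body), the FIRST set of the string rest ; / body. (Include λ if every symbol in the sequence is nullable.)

{ /, ; }

Add FIRST(rest)\{λ} = { /, ; }; rest is nullable, continue.
; is a terminal; add {;} and stop.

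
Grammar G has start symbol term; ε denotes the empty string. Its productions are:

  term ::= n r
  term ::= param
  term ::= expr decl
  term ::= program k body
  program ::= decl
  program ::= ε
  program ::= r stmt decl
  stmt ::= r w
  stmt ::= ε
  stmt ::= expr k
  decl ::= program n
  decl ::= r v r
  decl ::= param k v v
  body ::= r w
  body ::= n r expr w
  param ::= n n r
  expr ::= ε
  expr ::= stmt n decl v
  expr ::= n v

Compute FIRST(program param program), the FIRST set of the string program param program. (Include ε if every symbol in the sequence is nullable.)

Add FIRST(program)\{ε} = { n, r }; program is nullable, continue.
Add FIRST(param) = { n }; param is not nullable, stop.

{ n, r }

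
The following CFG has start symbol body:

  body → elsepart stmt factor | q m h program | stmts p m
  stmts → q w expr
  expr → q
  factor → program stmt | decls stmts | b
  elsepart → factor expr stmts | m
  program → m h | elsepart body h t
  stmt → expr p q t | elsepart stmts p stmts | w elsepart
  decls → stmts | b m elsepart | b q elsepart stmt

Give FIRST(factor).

From factor → program stmt: add FIRST(program) = { b, m, q }.
From factor → decls stmts: add FIRST(decls) = { b, q }.
factor → b contributes {b}.
Union: FIRST(factor) = { b, m, q }.

{ b, m, q }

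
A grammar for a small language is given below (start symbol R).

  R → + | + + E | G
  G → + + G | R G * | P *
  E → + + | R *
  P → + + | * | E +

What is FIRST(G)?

G → + + G contributes {+}.
From G → R G *: add FIRST(R) = { *, + }.
From G → P *: add FIRST(P) = { *, + }.
Union: FIRST(G) = { *, + }.

{ *, + }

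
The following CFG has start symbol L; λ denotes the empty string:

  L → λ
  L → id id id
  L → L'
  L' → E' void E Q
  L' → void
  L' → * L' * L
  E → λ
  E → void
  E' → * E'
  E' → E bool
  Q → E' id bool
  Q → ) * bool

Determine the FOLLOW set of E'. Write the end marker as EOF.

In L' → E' void E Q: add FIRST(void E Q) = { void }.
In E' → * E': E' is at the end, add FOLLOW(E') = { id, void }.
In Q → E' id bool: add FIRST(id bool) = { id }.
Union: FOLLOW(E') = { id, void }.

{ id, void }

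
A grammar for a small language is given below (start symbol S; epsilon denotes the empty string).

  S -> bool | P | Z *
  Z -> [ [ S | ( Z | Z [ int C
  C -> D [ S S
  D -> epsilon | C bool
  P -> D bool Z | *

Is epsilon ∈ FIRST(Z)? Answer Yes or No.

No

Nullable nonterminals: D.
No production of Z has an RHS whose symbols are all nullable, so Z is not nullable.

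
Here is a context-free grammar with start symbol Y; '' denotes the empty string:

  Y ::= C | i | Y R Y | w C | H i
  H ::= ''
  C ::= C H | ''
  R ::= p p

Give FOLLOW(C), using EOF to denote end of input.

In Y ::= C: C is at the end, add FOLLOW(Y) = { EOF, p }.
In Y ::= w C: C is at the end, add FOLLOW(Y) = { EOF, p }.
In C ::= C H: add FIRST(H)\{''} = {  }.
  Since H is nullable, also add FOLLOW(C) = { EOF, p }.
Union: FOLLOW(C) = { EOF, p }.

{ EOF, p }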